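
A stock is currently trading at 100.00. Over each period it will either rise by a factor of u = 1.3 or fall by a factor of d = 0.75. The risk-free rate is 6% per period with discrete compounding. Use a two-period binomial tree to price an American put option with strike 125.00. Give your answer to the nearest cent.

Risk-neutral probability p = (1 + 0.06 − 0.75)/(1.3 − 0.75) = 0.3100/0.5500 = 0.5636
Terminal stock prices: S_uu = 169, S_ud = 97.5, S_dd = 56.25
Terminal payoffs (K − S): max(-44, 0) = 0, max(27.5, 0) = 27.5, max(68.75, 0) = 68.75
Node u (S = 130): continuation = 1/1.06·[0.5636·0.0000 + 0.4364·27.5000] = 11.3208; exercise value = 0.0000 ≤ continuation, so V_u = 11.3208
Node d (S = 75): continuation = 1/1.06·[0.5636·27.5000 + 0.4364·68.7500] = 42.9245; exercise value = 50.0000 > continuation, so V_d = 50.0000 (exercise)
Node 0 (S = 100): continuation = 1/1.06·[0.5636·11.3208 + 0.4364·50.0000] = 26.6028; exercise value = 25.0000 ≤ continuation, so V_0 = 26.6028

26.60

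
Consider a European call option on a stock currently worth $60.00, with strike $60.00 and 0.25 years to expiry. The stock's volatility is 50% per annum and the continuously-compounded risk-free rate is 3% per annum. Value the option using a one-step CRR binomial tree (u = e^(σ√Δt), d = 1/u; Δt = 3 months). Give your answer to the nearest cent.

CRR parameters: u = e^(σ√Δt) = e^(0.5·√0.25) = 1.2840, d = 1/u = 0.7788
Per-period rate: rΔt = 0.03·0.25 = 0.0075, so R = e^0.0075 = 1.0075
Risk-neutral probability p = (e^0.0075 − 0.7788)/(1.2840 − 0.7788) = 0.2287/0.5052 = 0.4527
Terminal stock prices: S_u = 77.04, S_d = 46.73
Terminal payoffs (S − K): max(17.04, 0) = 17.04, max(-13.27, 0) = 0
Node 0 (S = 60): V_0 = e^(−0.0075)·[0.4527·17.0415 + 0.5473·0.0000] = 7.6575

$7.66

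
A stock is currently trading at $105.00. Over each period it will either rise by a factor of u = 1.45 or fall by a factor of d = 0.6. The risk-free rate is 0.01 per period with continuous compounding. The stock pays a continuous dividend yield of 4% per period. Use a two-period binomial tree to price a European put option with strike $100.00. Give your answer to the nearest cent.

$23.58

Per-period risk-free factor R = e^0.01 = 1.0101; dividend-adjusted growth = e^(0.01−0.04) = 0.9704.
Risk-neutral probability p = (0.9704 − 0.6)/(1.45 − 0.6) = 0.3704/0.8500 = 0.4358
Terminal stock prices: S_uu = 220.8, S_ud = 91.35, S_dd = 37.8
Terminal payoffs (K − S): max(-120.8, 0) = 0, max(8.65, 0) = 8.65, max(62.2, 0) = 62.2
Node u (S = 152.2): V_u = e^(−0.01)·[0.4358·0.0000 + 0.5642·8.6500] = 4.8316
Node d (S = 63): V_d = e^(−0.01)·[0.4358·8.6500 + 0.5642·62.2000] = 38.4752
Node 0 (S = 105): V_0 = e^(−0.01)·[0.4358·4.8316 + 0.5642·38.4752] = 23.5758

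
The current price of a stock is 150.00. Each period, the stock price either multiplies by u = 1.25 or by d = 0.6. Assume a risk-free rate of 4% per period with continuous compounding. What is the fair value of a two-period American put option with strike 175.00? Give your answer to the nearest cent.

Risk-neutral probability p = (e^0.04 − 0.6)/(1.25 − 0.6) = 0.4408/0.6500 = 0.6782
Terminal stock prices: S_uu = 234.4, S_ud = 112.5, S_dd = 54
Terminal payoffs (K − S): max(-59.38, 0) = 0, max(62.5, 0) = 62.5, max(121, 0) = 121
Node u (S = 187.5): continuation = e^(−0.04)·[0.6782·0.0000 + 0.3218·62.5000] = 19.3257; exercise value = 0.0000 ≤ continuation, so V_u = 19.3257
Node d (S = 90): continuation = e^(−0.04)·[0.6782·62.5000 + 0.3218·121.0000] = 78.1382; exercise value = 85.0000 > continuation, so V_d = 85.0000 (exercise)
Node 0 (S = 150): continuation = e^(−0.04)·[0.6782·19.3257 + 0.3218·85.0000] = 38.8751; exercise value = 25.0000 ≤ continuation, so V_0 = 38.8751

38.88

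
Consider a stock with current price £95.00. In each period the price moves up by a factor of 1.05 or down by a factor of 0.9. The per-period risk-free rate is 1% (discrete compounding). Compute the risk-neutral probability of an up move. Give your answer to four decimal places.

Risk-neutral probability p = (1 + 0.01 − 0.9)/(1.05 − 0.9) = 0.1100/0.1500 = 0.7333

p = 0.7333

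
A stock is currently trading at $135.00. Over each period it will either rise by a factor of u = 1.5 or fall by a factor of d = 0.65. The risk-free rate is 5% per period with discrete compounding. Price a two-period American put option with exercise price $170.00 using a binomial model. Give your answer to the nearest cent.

Risk-neutral probability p = (1 + 0.05 − 0.65)/(1.5 − 0.65) = 0.4000/0.8500 = 0.4706
Terminal stock prices: S_uu = 303.8, S_ud = 131.6, S_dd = 57.04
Terminal payoffs (K − S): max(-133.8, 0) = 0, max(38.38, 0) = 38.38, max(113, 0) = 113
Node u (S = 202.5): continuation = 1/1.05·[0.4706·0.0000 + 0.5294·38.3750] = 19.3487; exercise value = 0.0000 ≤ continuation, so V_u = 19.3487
Node d (S = 87.75): continuation = 1/1.05·[0.4706·38.3750 + 0.5294·112.9625] = 74.1548; exercise value = 82.2500 > continuation, so V_d = 82.2500 (exercise)
Node 0 (S = 135): continuation = 1/1.05·[0.4706·19.3487 + 0.5294·82.2500] = 50.1423; exercise value = 35.0000 ≤ continuation, so V_0 = 50.1423

$50.14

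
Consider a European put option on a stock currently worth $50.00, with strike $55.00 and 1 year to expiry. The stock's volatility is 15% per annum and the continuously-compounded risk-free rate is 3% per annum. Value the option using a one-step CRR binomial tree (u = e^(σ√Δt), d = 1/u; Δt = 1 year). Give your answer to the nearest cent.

$5.07

CRR parameters: u = e^(σ√Δt) = e^(0.15·√1) = 1.1618, d = 1/u = 0.8607
Per-period rate: rΔt = 0.03·1 = 0.03, so R = e^0.03 = 1.0305
Risk-neutral probability p = (e^0.03 − 0.8607)/(1.1618 − 0.8607) = 0.1697/0.3011 = 0.5637
Terminal stock prices: S_u = 58.09, S_d = 43.04
Terminal payoffs (K − S): max(-3.092, 0) = 0, max(11.96, 0) = 11.96
Node 0 (S = 50): V_0 = e^(−0.03)·[0.5637·0.0000 + 0.4363·11.9646] = 5.0658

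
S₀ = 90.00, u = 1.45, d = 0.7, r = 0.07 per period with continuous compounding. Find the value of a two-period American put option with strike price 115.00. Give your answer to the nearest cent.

Risk-neutral probability p = (e^0.07 − 0.7)/(1.45 − 0.7) = 0.3725/0.7500 = 0.4967
Terminal stock prices: S_uu = 189.2, S_ud = 91.35, S_dd = 44.1
Terminal payoffs (K − S): max(-74.22, 0) = 0, max(23.65, 0) = 23.65, max(70.9, 0) = 70.9
Node u (S = 130.5): continuation = e^(−0.07)·[0.4967·0.0000 + 0.5033·23.6500] = 11.0988; exercise value = 0.0000 ≤ continuation, so V_u = 11.0988
Node d (S = 63): continuation = e^(−0.07)·[0.4967·23.6500 + 0.5033·70.9000] = 44.2253; exercise value = 52.0000 > continuation, so V_d = 52.0000 (exercise)
Node 0 (S = 90): continuation = e^(−0.07)·[0.4967·11.0988 + 0.5033·52.0000] = 29.5432; exercise value = 25.0000 ≤ continuation, so V_0 = 29.5432

29.54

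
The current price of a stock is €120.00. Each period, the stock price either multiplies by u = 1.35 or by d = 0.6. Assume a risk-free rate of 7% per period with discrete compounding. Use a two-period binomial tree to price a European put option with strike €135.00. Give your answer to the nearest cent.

€26.62

Risk-neutral probability p = (1 + 0.07 − 0.6)/(1.35 − 0.6) = 0.4700/0.7500 = 0.6267
Terminal stock prices: S_uu = 218.7, S_ud = 97.2, S_dd = 43.2
Terminal payoffs (K − S): max(-83.7, 0) = 0, max(37.8, 0) = 37.8, max(91.8, 0) = 91.8
Node u (S = 162): V_u = 1/1.07·[0.6267·0.0000 + 0.3733·37.8000] = 13.1888
Node d (S = 72): V_d = 1/1.07·[0.6267·37.8000 + 0.3733·91.8000] = 54.1682
Node 0 (S = 120): V_0 = 1/1.07·[0.6267·13.1888 + 0.3733·54.1682] = 26.6241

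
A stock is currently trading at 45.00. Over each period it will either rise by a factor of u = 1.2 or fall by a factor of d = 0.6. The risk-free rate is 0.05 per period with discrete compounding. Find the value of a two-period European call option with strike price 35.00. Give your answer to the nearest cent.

Risk-neutral probability p = (1 + 0.05 − 0.6)/(1.2 − 0.6) = 0.4500/0.6000 = 0.7500
Terminal stock prices: S_uu = 64.8, S_ud = 32.4, S_dd = 16.2
Terminal payoffs (S − K): max(29.8, 0) = 29.8, max(-2.6, 0) = 0, max(-18.8, 0) = 0
Node u (S = 54): V_u = 1/1.05·[0.7500·29.8000 + 0.2500·0.0000] = 21.2857
Node d (S = 27): V_d = 1/1.05·[0.7500·0.0000 + 0.2500·0.0000] = 0.0000
Node 0 (S = 45): V_0 = 1/1.05·[0.7500·21.2857 + 0.2500·0.0000] = 15.2041

15.20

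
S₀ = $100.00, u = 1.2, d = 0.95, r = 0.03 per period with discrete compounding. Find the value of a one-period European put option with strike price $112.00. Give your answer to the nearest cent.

Risk-neutral probability p = (1 + 0.03 − 0.95)/(1.2 − 0.95) = 0.0800/0.2500 = 0.3200
Terminal stock prices: S_u = 120, S_d = 95
Terminal payoffs (K − S): max(-8, 0) = 0, max(17, 0) = 17
Node 0 (S = 100): V_0 = 1/1.03·[0.3200·0.0000 + 0.6800·17.0000] = 11.2233

$11.22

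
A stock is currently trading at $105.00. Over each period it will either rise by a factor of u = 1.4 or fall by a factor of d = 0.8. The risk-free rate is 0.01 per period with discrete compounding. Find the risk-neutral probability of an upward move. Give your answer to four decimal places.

p = 0.3500

Risk-neutral probability p = (1 + 0.01 − 0.8)/(1.4 − 0.8) = 0.2100/0.6000 = 0.3500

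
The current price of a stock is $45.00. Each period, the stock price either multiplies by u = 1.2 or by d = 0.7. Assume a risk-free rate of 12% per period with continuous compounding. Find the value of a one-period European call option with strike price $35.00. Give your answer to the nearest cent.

Risk-neutral probability p = (e^0.12 − 0.7)/(1.2 − 0.7) = 0.4275/0.5000 = 0.8550
Terminal stock prices: S_u = 54, S_d = 31.5
Terminal payoffs (S − K): max(19, 0) = 19, max(-3.5, 0) = 0
Node 0 (S = 45): V_0 = e^(−0.12)·[0.8550·19.0000 + 0.1450·0.0000] = 14.4079

$14.41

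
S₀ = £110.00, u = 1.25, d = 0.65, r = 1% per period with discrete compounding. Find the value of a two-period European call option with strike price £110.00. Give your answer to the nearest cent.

£21.84

Risk-neutral probability p = (1 + 0.01 − 0.65)/(1.25 − 0.65) = 0.3600/0.6000 = 0.6000
Terminal stock prices: S_uu = 171.9, S_ud = 89.38, S_dd = 46.48
Terminal payoffs (S − K): max(61.88, 0) = 61.88, max(-20.62, 0) = 0, max(-63.52, 0) = 0
Node u (S = 137.5): V_u = 1/1.01·[0.6000·61.8750 + 0.4000·0.0000] = 36.7574
Node d (S = 71.5): V_d = 1/1.01·[0.6000·0.0000 + 0.4000·0.0000] = 0.0000
Node 0 (S = 110): V_0 = 1/1.01·[0.6000·36.7574 + 0.4000·0.0000] = 21.8361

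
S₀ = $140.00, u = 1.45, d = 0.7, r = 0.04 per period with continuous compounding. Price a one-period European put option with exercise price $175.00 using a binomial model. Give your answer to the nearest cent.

Risk-neutral probability p = (e^0.04 − 0.7)/(1.45 − 0.7) = 0.3408/0.7500 = 0.4544
Terminal stock prices: S_u = 203, S_d = 98
Terminal payoffs (K − S): max(-28, 0) = 0, max(77, 0) = 77
Node 0 (S = 140): V_0 = e^(−0.04)·[0.4544·0.0000 + 0.5456·77.0000] = 40.3629

$40.36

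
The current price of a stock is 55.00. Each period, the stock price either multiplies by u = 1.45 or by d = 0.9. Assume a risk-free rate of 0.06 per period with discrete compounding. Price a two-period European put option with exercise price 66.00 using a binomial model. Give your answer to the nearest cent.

Risk-neutral probability p = (1 + 0.06 − 0.9)/(1.45 − 0.9) = 0.1600/0.5500 = 0.2909
Terminal stock prices: S_uu = 115.6, S_ud = 71.78, S_dd = 44.55
Terminal payoffs (K − S): max(-49.64, 0) = 0, max(-5.775, 0) = 0, max(21.45, 0) = 21.45
Node u (S = 79.75): V_u = 1/1.06·[0.2909·0.0000 + 0.7091·0.0000] = 0.0000
Node d (S = 49.5): V_d = 1/1.06·[0.2909·0.0000 + 0.7091·21.4500] = 14.3491
Node 0 (S = 55): V_0 = 1/1.06·[0.2909·0.0000 + 0.7091·14.3491] = 9.5989

9.60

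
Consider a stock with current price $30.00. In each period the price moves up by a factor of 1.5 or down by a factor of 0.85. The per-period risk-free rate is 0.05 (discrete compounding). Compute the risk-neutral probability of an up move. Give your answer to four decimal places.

p = 0.3077

Risk-neutral probability p = (1 + 0.05 − 0.85)/(1.5 − 0.85) = 0.2000/0.6500 = 0.3077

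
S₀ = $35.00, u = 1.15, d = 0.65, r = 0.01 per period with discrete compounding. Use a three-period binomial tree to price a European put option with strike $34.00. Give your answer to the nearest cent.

Risk-neutral probability p = (1 + 0.01 − 0.65)/(1.15 − 0.65) = 0.3600/0.5000 = 0.7200
Terminal stock prices: S_uuu = 53.23, S_uud = 30.09, S_udd = 17.01, S_ddd = 9.612
Terminal payoffs (K − S): max(-19.23, 0) = 0, max(3.913, 0) = 3.913, max(16.99, 0) = 16.99, max(24.39, 0) = 24.39
Node uu (S = 46.29): V_uu = 1/1.01·[0.7200·0.0000 + 0.2800·3.9131] = 1.0848
Node ud (S = 26.16): V_ud = 1/1.01·[0.7200·3.9131 + 0.2800·16.9944] = 7.5009
Node dd (S = 14.79): V_dd = 1/1.01·[0.7200·16.9944 + 0.2800·24.3881] = 18.8759
Node u (S = 40.25): V_u = 1/1.01·[0.7200·1.0848 + 0.2800·7.5009] = 2.8528
Node d (S = 22.75): V_d = 1/1.01·[0.7200·7.5009 + 0.2800·18.8759] = 10.5801
Node 0 (S = 35): V_0 = 1/1.01·[0.7200·2.8528 + 0.2800·10.5801] = 4.9668

$4.97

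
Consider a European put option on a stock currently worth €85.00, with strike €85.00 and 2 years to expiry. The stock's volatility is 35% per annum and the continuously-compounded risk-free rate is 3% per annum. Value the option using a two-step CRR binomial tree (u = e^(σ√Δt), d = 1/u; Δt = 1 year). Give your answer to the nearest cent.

€11.93

CRR parameters: u = e^(σ√Δt) = e^(0.35·√1) = 1.4191, d = 1/u = 0.7047
Per-period rate: rΔt = 0.03·1 = 0.03, so R = e^0.03 = 1.0305
Risk-neutral probability p = (e^0.03 − 0.7047)/(1.4191 − 0.7047) = 0.3258/0.7144 = 0.4560
Terminal stock prices: S_uu = 171.2, S_ud = 85, S_dd = 42.21
Terminal payoffs (K − S): max(-86.17, 0) = 0, max(0, 0) = 0, max(42.79, 0) = 42.79
Node u (S = 120.6): V_u = e^(−0.03)·[0.4560·0.0000 + 0.5440·0.0000] = 0.0000
Node d (S = 59.9): V_d = e^(−0.03)·[0.4560·0.0000 + 0.5440·42.7902] = 22.5894
Node 0 (S = 85): V_0 = e^(−0.03)·[0.4560·0.0000 + 0.5440·22.5894] = 11.9252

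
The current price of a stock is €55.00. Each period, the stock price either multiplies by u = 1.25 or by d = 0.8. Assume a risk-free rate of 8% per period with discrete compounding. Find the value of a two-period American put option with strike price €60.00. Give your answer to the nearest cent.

Risk-neutral probability p = (1 + 0.08 − 0.8)/(1.25 − 0.8) = 0.2800/0.4500 = 0.6222
Terminal stock prices: S_uu = 85.94, S_ud = 55, S_dd = 35.2
Terminal payoffs (K − S): max(-25.94, 0) = 0, max(5, 0) = 5, max(24.8, 0) = 24.8
Node u (S = 68.75): continuation = 1/1.08·[0.6222·0.0000 + 0.3778·5.0000] = 1.7490; exercise value = 0.0000 ≤ continuation, so V_u = 1.7490
Node d (S = 44): continuation = 1/1.08·[0.6222·5.0000 + 0.3778·24.8000] = 11.5556; exercise value = 16.0000 > continuation, so V_d = 16.0000 (exercise)
Node 0 (S = 55): continuation = 1/1.08·[0.6222·1.7490 + 0.3778·16.0000] = 6.6043; exercise value = 5.0000 ≤ continuation, so V_0 = 6.6043

€6.60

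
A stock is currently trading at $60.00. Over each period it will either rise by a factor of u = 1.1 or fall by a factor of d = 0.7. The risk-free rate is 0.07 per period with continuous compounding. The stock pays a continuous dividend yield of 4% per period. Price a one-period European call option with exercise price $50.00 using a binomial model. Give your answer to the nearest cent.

Per-period risk-free factor R = e^0.07 = 1.0725; dividend-adjusted growth = e^(0.07−0.04) = 1.0305.
Risk-neutral probability p = (1.0305 − 0.7)/(1.1 − 0.7) = 0.3305/0.4000 = 0.8261
Terminal stock prices: S_u = 66, S_d = 42
Terminal payoffs (S − K): max(16, 0) = 16, max(-8, 0) = 0
Node 0 (S = 60): V_0 = e^(−0.07)·[0.8261·16.0000 + 0.1739·0.0000] = 12.3246

$12.32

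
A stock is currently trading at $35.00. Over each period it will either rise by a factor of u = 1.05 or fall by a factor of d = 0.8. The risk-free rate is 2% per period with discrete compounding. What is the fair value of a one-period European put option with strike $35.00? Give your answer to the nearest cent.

Risk-neutral probability p = (1 + 0.02 − 0.8)/(1.05 − 0.8) = 0.2200/0.2500 = 0.8800
Terminal stock prices: S_u = 36.75, S_d = 28
Terminal payoffs (K − S): max(-1.75, 0) = 0, max(7, 0) = 7
Node 0 (S = 35): V_0 = 1/1.02·[0.8800·0.0000 + 0.1200·7.0000] = 0.8235

$0.82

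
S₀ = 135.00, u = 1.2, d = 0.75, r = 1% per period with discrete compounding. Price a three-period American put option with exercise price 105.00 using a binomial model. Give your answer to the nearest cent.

Risk-neutral probability p = (1 + 0.01 − 0.75)/(1.2 − 0.75) = 0.2600/0.4500 = 0.5778
Terminal stock prices: S_uuu = 233.3, S_uud = 145.8, S_udd = 91.12, S_ddd = 56.95
Terminal payoffs (K − S): max(-128.3, 0) = 0, max(-40.8, 0) = 0, max(13.88, 0) = 13.88, max(48.05, 0) = 48.05
Node uu (S = 194.4): continuation = 1/1.01·[0.5778·0.0000 + 0.4222·0.0000] = 0.0000; exercise value = 0.0000 ≤ continuation, so V_uu = 0.0000
Node ud (S = 121.5): continuation = 1/1.01·[0.5778·0.0000 + 0.4222·13.8750] = 5.8003; exercise value = 0.0000 ≤ continuation, so V_ud = 5.8003
Node dd (S = 75.94): continuation = 1/1.01·[0.5778·13.8750 + 0.4222·48.0469] = 28.0229; exercise value = 29.0625 > continuation, so V_dd = 29.0625 (exercise)
Node u (S = 162): continuation = 1/1.01·[0.5778·0.0000 + 0.4222·5.8003] = 2.4248; exercise value = 0.0000 ≤ continuation, so V_u = 2.4248
Node d (S = 101.2): continuation = 1/1.01·[0.5778·5.8003 + 0.4222·29.0625] = 15.4675; exercise value = 3.7500 ≤ continuation, so V_d = 15.4675
Node 0 (S = 135): continuation = 1/1.01·[0.5778·2.4248 + 0.4222·15.4675] = 7.8532; exercise value = 0.0000 ≤ continuation, so V_0 = 7.8532

7.85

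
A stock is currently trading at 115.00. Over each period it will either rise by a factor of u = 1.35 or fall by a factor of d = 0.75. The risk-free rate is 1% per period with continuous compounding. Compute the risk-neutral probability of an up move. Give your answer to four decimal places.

p = 0.4334

Risk-neutral probability p = (e^0.01 − 0.75)/(1.35 − 0.75) = 0.2601/0.6000 = 0.4334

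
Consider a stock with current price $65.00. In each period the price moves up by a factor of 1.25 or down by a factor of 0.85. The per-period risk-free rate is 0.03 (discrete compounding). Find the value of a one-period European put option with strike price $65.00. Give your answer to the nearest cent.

$5.21

Risk-neutral probability p = (1 + 0.03 − 0.85)/(1.25 − 0.85) = 0.1800/0.4000 = 0.4500
Terminal stock prices: S_u = 81.25, S_d = 55.25
Terminal payoffs (K − S): max(-16.25, 0) = 0, max(9.75, 0) = 9.75
Node 0 (S = 65): V_0 = 1/1.03·[0.4500·0.0000 + 0.5500·9.7500] = 5.2063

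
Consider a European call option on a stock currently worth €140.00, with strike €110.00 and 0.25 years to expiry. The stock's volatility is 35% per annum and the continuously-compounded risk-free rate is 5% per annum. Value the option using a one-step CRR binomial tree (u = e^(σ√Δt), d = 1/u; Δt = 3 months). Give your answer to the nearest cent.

€31.37

CRR parameters: u = e^(σ√Δt) = e^(0.35·√0.25) = 1.1912, d = 1/u = 0.8395
Per-period rate: rΔt = 0.05·0.25 = 0.0125, so R = e^0.0125 = 1.0126
Risk-neutral probability p = (e^0.0125 − 0.8395)/(1.1912 − 0.8395) = 0.1731/0.3518 = 0.4921
Terminal stock prices: S_u = 166.8, S_d = 117.5
Terminal payoffs (S − K): max(56.77, 0) = 56.77, max(7.524, 0) = 7.524
Node 0 (S = 140): V_0 = e^(−0.0125)·[0.4921·56.7745 + 0.5079·7.5240] = 31.3664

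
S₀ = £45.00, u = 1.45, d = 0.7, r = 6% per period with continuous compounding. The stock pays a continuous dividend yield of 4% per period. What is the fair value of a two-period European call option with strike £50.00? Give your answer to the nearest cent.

Per-period risk-free factor R = e^0.06 = 1.0618; dividend-adjusted growth = e^(0.06−0.04) = 1.0202.
Risk-neutral probability p = (1.0202 − 0.7)/(1.45 − 0.7) = 0.3202/0.7500 = 0.4269
Terminal stock prices: S_uu = 94.61, S_ud = 45.67, S_dd = 22.05
Terminal payoffs (S − K): max(44.61, 0) = 44.61, max(-4.325, 0) = 0, max(-27.95, 0) = 0
Node u (S = 65.25): V_u = e^(−0.06)·[0.4269·44.6125 + 0.5731·0.0000] = 17.9375
Node d (S = 31.5): V_d = e^(−0.06)·[0.4269·0.0000 + 0.5731·0.0000] = 0.0000
Node 0 (S = 45): V_0 = e^(−0.06)·[0.4269·17.9375 + 0.5731·0.0000] = 7.2122

£7.21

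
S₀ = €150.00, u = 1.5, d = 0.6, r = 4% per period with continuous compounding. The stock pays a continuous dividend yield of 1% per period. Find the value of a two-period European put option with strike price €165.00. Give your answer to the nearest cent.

€41.71

Per-period risk-free factor R = e^0.04 = 1.0408; dividend-adjusted growth = e^(0.04−0.01) = 1.0305.
Risk-neutral probability p = (1.0305 − 0.6)/(1.5 − 0.6) = 0.4305/0.9000 = 0.4783
Terminal stock prices: S_uu = 337.5, S_ud = 135, S_dd = 54
Terminal payoffs (K − S): max(-172.5, 0) = 0, max(30, 0) = 30, max(111, 0) = 111
Node u (S = 225): V_u = e^(−0.04)·[0.4783·0.0000 + 0.5217·30.0000] = 15.0378
Node d (S = 90): V_d = e^(−0.04)·[0.4783·30.0000 + 0.5217·111.0000] = 69.4258
Node 0 (S = 150): V_0 = e^(−0.04)·[0.4783·15.0378 + 0.5217·69.4258] = 41.7107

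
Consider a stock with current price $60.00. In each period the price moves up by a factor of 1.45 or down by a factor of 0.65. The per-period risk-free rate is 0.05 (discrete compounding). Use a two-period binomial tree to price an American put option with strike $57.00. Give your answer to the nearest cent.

$8.67

Risk-neutral probability p = (1 + 0.05 − 0.65)/(1.45 − 0.65) = 0.4000/0.8000 = 0.5000
Terminal stock prices: S_uu = 126.2, S_ud = 56.55, S_dd = 25.35
Terminal payoffs (K − S): max(-69.15, 0) = 0, max(0.45, 0) = 0.45, max(31.65, 0) = 31.65
Node u (S = 87): continuation = 1/1.05·[0.5000·0.0000 + 0.5000·0.4500] = 0.2143; exercise value = 0.0000 ≤ continuation, so V_u = 0.2143
Node d (S = 39): continuation = 1/1.05·[0.5000·0.4500 + 0.5000·31.6500] = 15.2857; exercise value = 18.0000 > continuation, so V_d = 18.0000 (exercise)
Node 0 (S = 60): continuation = 1/1.05·[0.5000·0.2143 + 0.5000·18.0000] = 8.6735; exercise value = 0.0000 ≤ continuation, so V_0 = 8.6735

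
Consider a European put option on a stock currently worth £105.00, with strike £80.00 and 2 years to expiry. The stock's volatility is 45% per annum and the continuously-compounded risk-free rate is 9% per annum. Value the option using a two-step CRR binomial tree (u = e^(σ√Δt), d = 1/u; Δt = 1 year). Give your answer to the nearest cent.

£8.09

CRR parameters: u = e^(σ√Δt) = e^(0.45·√1) = 1.5683, d = 1/u = 0.6376
Per-period rate: rΔt = 0.09·1 = 0.09, so R = e^0.09 = 1.0942
Risk-neutral probability p = (e^0.09 − 0.6376)/(1.5683 − 0.6376) = 0.4565/0.9307 = 0.4905
Terminal stock prices: S_uu = 258.3, S_ud = 105, S_dd = 42.69
Terminal payoffs (K − S): max(-178.3, 0) = 0, max(-25, 0) = 0, max(37.31, 0) = 37.31
Node u (S = 164.7): V_u = e^(−0.09)·[0.4905·0.0000 + 0.5095·0.0000] = 0.0000
Node d (S = 66.95): V_d = e^(−0.09)·[0.4905·0.0000 + 0.5095·37.3102] = 17.3717
Node 0 (S = 105): V_0 = e^(−0.09)·[0.4905·0.0000 + 0.5095·17.3717] = 8.0883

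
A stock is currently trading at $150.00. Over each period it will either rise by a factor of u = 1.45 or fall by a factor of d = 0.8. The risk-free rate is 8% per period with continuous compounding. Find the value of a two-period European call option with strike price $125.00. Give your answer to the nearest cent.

$51.35

Risk-neutral probability p = (e^0.08 − 0.8)/(1.45 − 0.8) = 0.2833/0.6500 = 0.4358
Terminal stock prices: S_uu = 315.4, S_ud = 174, S_dd = 96
Terminal payoffs (S − K): max(190.4, 0) = 190.4, max(49, 0) = 49, max(-29, 0) = 0
Node u (S = 217.5): V_u = e^(−0.08)·[0.4358·190.3750 + 0.5642·49.0000] = 102.1105
Node d (S = 120): V_d = e^(−0.08)·[0.4358·49.0000 + 0.5642·0.0000] = 19.7136
Node 0 (S = 150): V_0 = e^(−0.08)·[0.4358·102.1105 + 0.5642·19.7136] = 51.3477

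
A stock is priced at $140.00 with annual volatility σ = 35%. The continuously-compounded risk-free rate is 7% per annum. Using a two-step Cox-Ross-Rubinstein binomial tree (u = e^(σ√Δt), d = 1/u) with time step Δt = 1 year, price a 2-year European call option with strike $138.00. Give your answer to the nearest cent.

$34.04

CRR parameters: u = e^(σ√Δt) = e^(0.35·√1) = 1.4191, d = 1/u = 0.7047
Per-period rate: rΔt = 0.07·1 = 0.07, so R = e^0.07 = 1.0725
Risk-neutral probability p = (e^0.07 − 0.7047)/(1.4191 − 0.7047) = 0.3678/0.7144 = 0.5149
Terminal stock prices: S_uu = 281.9, S_ud = 140, S_dd = 69.52
Terminal payoffs (S − K): max(143.9, 0) = 143.9, max(2, 0) = 2, max(-68.48, 0) = 0
Node u (S = 198.7): V_u = e^(−0.07)·[0.5149·143.9254 + 0.4851·2.0000] = 69.9991
Node d (S = 98.66): V_d = e^(−0.07)·[0.5149·2.0000 + 0.4851·0.0000] = 0.9601
Node 0 (S = 140): V_0 = e^(−0.07)·[0.5149·69.9991 + 0.4851·0.9601] = 34.0389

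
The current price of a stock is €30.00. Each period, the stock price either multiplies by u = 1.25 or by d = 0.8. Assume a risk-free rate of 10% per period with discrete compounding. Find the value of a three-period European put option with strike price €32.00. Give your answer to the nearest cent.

Risk-neutral probability p = (1 + 0.1 − 0.8)/(1.25 − 0.8) = 0.3000/0.4500 = 0.6667
Terminal stock prices: S_uuu = 58.59, S_uud = 37.5, S_udd = 24, S_ddd = 15.36
Terminal payoffs (K − S): max(-26.59, 0) = 0, max(-5.5, 0) = 0, max(8, 0) = 8, max(16.64, 0) = 16.64
Node uu (S = 46.88): V_uu = 1/1.1·[0.6667·0.0000 + 0.3333·0.0000] = 0.0000
Node ud (S = 30): V_ud = 1/1.1·[0.6667·0.0000 + 0.3333·8.0000] = 2.4242
Node dd (S = 19.2): V_dd = 1/1.1·[0.6667·8.0000 + 0.3333·16.6400] = 9.8909
Node u (S = 37.5): V_u = 1/1.1·[0.6667·0.0000 + 0.3333·2.4242] = 0.7346
Node d (S = 24): V_d = 1/1.1·[0.6667·2.4242 + 0.3333·9.8909] = 4.4665
Node 0 (S = 30): V_0 = 1/1.1·[0.6667·0.7346 + 0.3333·4.4665] = 1.7987

€1.80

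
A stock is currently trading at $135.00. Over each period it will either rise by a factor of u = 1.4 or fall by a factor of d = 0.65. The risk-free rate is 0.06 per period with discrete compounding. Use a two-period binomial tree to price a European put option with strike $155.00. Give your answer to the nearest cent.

Risk-neutral probability p = (1 + 0.06 − 0.65)/(1.4 − 0.65) = 0.4100/0.7500 = 0.5467
Terminal stock prices: S_uu = 264.6, S_ud = 122.9, S_dd = 57.04
Terminal payoffs (K − S): max(-109.6, 0) = 0, max(32.15, 0) = 32.15, max(97.96, 0) = 97.96
Node u (S = 189): V_u = 1/1.06·[0.5467·0.0000 + 0.4533·32.1500] = 13.7497
Node d (S = 87.75): V_d = 1/1.06·[0.5467·32.1500 + 0.4533·97.9625] = 58.4764
Node 0 (S = 135): V_0 = 1/1.06·[0.5467·13.7497 + 0.4533·58.4764] = 32.0998

$32.10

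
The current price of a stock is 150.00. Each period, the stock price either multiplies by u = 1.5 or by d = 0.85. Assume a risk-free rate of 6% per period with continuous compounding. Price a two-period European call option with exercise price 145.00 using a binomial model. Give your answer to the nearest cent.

36.16

Risk-neutral probability p = (e^0.06 − 0.85)/(1.5 − 0.85) = 0.2118/0.6500 = 0.3259
Terminal stock prices: S_uu = 337.5, S_ud = 191.2, S_dd = 108.4
Terminal payoffs (S − K): max(192.5, 0) = 192.5, max(46.25, 0) = 46.25, max(-36.63, 0) = 0
Node u (S = 225): V_u = e^(−0.06)·[0.3259·192.5000 + 0.6741·46.2500] = 88.4441
Node d (S = 127.5): V_d = e^(−0.06)·[0.3259·46.2500 + 0.6741·0.0000] = 14.1952
Node 0 (S = 150): V_0 = e^(−0.06)·[0.3259·88.4441 + 0.6741·14.1952] = 36.1573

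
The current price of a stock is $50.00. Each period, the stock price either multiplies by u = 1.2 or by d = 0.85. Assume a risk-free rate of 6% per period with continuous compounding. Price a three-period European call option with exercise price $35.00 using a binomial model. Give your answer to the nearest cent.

Risk-neutral probability p = (e^0.06 − 0.85)/(1.2 − 0.85) = 0.2118/0.3500 = 0.6052
Terminal stock prices: S_uuu = 86.4, S_uud = 61.2, S_udd = 43.35, S_ddd = 30.71
Terminal payoffs (S − K): max(51.4, 0) = 51.4, max(26.2, 0) = 26.2, max(8.35, 0) = 8.35, max(-4.294, 0) = 0
Node uu (S = 72): V_uu = e^(−0.06)·[0.6052·51.4000 + 0.3948·26.2000] = 39.0382
Node ud (S = 51): V_ud = e^(−0.06)·[0.6052·26.2000 + 0.3948·8.3500] = 18.0382
Node dd (S = 36.12): V_dd = e^(−0.06)·[0.6052·8.3500 + 0.3948·0.0000] = 4.7595
Node u (S = 60): V_u = e^(−0.06)·[0.6052·39.0382 + 0.3948·18.0382] = 28.9578
Node d (S = 42.5): V_d = e^(−0.06)·[0.6052·18.0382 + 0.3948·4.7595] = 12.0512
Node 0 (S = 50): V_0 = e^(−0.06)·[0.6052·28.9578 + 0.3948·12.0512] = 20.9862

$20.99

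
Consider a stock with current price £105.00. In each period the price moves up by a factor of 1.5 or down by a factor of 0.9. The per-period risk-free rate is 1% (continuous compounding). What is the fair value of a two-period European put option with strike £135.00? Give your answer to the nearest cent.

Risk-neutral probability p = (e^0.01 − 0.9)/(1.5 − 0.9) = 0.1101/0.6000 = 0.1834
Terminal stock prices: S_uu = 236.2, S_ud = 141.8, S_dd = 85.05
Terminal payoffs (K − S): max(-101.2, 0) = 0, max(-6.75, 0) = 0, max(49.95, 0) = 49.95
Node u (S = 157.5): V_u = e^(−0.01)·[0.1834·0.0000 + 0.8166·0.0000] = 0.0000
Node d (S = 94.5): V_d = e^(−0.01)·[0.1834·0.0000 + 0.8166·49.9500] = 40.3825
Node 0 (S = 105): V_0 = e^(−0.01)·[0.1834·0.0000 + 0.8166·40.3825] = 32.6475

£32.65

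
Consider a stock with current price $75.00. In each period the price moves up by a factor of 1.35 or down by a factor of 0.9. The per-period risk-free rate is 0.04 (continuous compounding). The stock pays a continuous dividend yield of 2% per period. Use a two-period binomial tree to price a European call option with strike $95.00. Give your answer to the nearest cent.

$2.75

Per-period risk-free factor R = e^0.04 = 1.0408; dividend-adjusted growth = e^(0.04−0.02) = 1.0202.
Risk-neutral probability p = (1.0202 − 0.9)/(1.35 − 0.9) = 0.1202/0.4500 = 0.2671
Terminal stock prices: S_uu = 136.7, S_ud = 91.12, S_dd = 60.75
Terminal payoffs (S − K): max(41.69, 0) = 41.69, max(-3.875, 0) = 0, max(-34.25, 0) = 0
Node u (S = 101.2): V_u = e^(−0.04)·[0.2671·41.6875 + 0.7329·0.0000] = 10.6987
Node d (S = 67.5): V_d = e^(−0.04)·[0.2671·0.0000 + 0.7329·0.0000] = 0.0000
Node 0 (S = 75): V_0 = e^(−0.04)·[0.2671·10.6987 + 0.7329·0.0000] = 2.7457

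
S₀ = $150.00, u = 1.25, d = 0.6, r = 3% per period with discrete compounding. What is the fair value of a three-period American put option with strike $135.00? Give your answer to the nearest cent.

Risk-neutral probability p = (1 + 0.03 − 0.6)/(1.25 − 0.6) = 0.4300/0.6500 = 0.6615
Terminal stock prices: S_uuu = 293, S_uud = 140.6, S_udd = 67.5, S_ddd = 32.4
Terminal payoffs (K − S): max(-158, 0) = 0, max(-5.625, 0) = 0, max(67.5, 0) = 67.5, max(102.6, 0) = 102.6
Node uu (S = 234.4): continuation = 1/1.03·[0.6615·0.0000 + 0.3385·0.0000] = 0.0000; exercise value = 0.0000 ≤ continuation, so V_uu = 0.0000
Node ud (S = 112.5): continuation = 1/1.03·[0.6615·0.0000 + 0.3385·67.5000] = 22.1807; exercise value = 22.5000 > continuation, so V_ud = 22.5000 (exercise)
Node dd (S = 54): continuation = 1/1.03·[0.6615·67.5000 + 0.3385·102.6000] = 77.0680; exercise value = 81.0000 > continuation, so V_dd = 81.0000 (exercise)
Node u (S = 187.5): continuation = 1/1.03·[0.6615·0.0000 + 0.3385·22.5000] = 7.3936; exercise value = 0.0000 ≤ continuation, so V_u = 7.3936
Node d (S = 90): continuation = 1/1.03·[0.6615·22.5000 + 0.3385·81.0000] = 41.0680; exercise value = 45.0000 > continuation, so V_d = 45.0000 (exercise)
Node 0 (S = 150): continuation = 1/1.03·[0.6615·7.3936 + 0.3385·45.0000] = 19.5358; exercise value = 0.0000 ≤ continuation, so V_0 = 19.5358

$19.54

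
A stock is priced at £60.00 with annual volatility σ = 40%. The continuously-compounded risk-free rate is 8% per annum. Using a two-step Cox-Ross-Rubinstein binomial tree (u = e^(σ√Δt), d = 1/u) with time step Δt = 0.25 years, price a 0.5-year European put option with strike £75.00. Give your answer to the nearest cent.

£15.55

CRR parameters: u = e^(σ√Δt) = e^(0.4·√0.25) = 1.2214, d = 1/u = 0.8187
Per-period rate: rΔt = 0.08·0.25 = 0.02, so R = e^0.02 = 1.0202
Risk-neutral probability p = (e^0.02 − 0.8187)/(1.2214 − 0.8187) = 0.2015/0.4027 = 0.5003
Terminal stock prices: S_uu = 89.51, S_ud = 60, S_dd = 40.22
Terminal payoffs (K − S): max(-14.51, 0) = 0, max(15, 0) = 15, max(34.78, 0) = 34.78
Node u (S = 73.28): V_u = e^(−0.02)·[0.5003·0.0000 + 0.4997·15.0000] = 7.3466
Node d (S = 49.12): V_d = e^(−0.02)·[0.5003·15.0000 + 0.4997·34.7808] = 24.3911
Node 0 (S = 60): V_0 = e^(−0.02)·[0.5003·7.3466 + 0.4997·24.3911] = 15.5490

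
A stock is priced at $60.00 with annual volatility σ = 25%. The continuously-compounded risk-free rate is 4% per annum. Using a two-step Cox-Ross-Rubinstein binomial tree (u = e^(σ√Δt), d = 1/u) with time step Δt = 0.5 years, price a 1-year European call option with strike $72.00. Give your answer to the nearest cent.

$3.40

CRR parameters: u = e^(σ√Δt) = e^(0.25·√0.5) = 1.1934, d = 1/u = 0.8380
Per-period rate: rΔt = 0.04·0.5 = 0.02, so R = e^0.02 = 1.0202
Risk-neutral probability p = (e^0.02 − 0.8380)/(1.1934 − 0.8380) = 0.1822/0.3554 = 0.5128
Terminal stock prices: S_uu = 85.45, S_ud = 60, S_dd = 42.13
Terminal payoffs (S − K): max(13.45, 0) = 13.45, max(-12, 0) = 0, max(-29.87, 0) = 0
Node u (S = 71.6): V_u = e^(−0.02)·[0.5128·13.4471 + 0.4872·0.0000] = 6.7587
Node d (S = 50.28): V_d = e^(−0.02)·[0.5128·0.0000 + 0.4872·0.0000] = 0.0000
Node 0 (S = 60): V_0 = e^(−0.02)·[0.5128·6.7587 + 0.4872·0.0000] = 3.3970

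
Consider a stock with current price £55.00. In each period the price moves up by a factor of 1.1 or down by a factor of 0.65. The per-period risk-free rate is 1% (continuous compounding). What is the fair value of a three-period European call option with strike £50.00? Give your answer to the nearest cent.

£11.53

Risk-neutral probability p = (e^0.01 − 0.65)/(1.1 − 0.65) = 0.3601/0.4500 = 0.8001
Terminal stock prices: S_uuu = 73.21, S_uud = 43.26, S_udd = 25.56, S_ddd = 15.1
Terminal payoffs (S − K): max(23.21, 0) = 23.21, max(-6.742, 0) = 0, max(-24.44, 0) = 0, max(-34.9, 0) = 0
Node uu (S = 66.55): V_uu = e^(−0.01)·[0.8001·23.2050 + 0.1999·0.0000] = 18.3818
Node ud (S = 39.33): V_ud = e^(−0.01)·[0.8001·0.0000 + 0.1999·0.0000] = 0.0000
Node dd (S = 23.24): V_dd = e^(−0.01)·[0.8001·0.0000 + 0.1999·0.0000] = 0.0000
Node u (S = 60.5): V_u = e^(−0.01)·[0.8001·18.3818 + 0.1999·0.0000] = 14.5612
Node d (S = 35.75): V_d = e^(−0.01)·[0.8001·0.0000 + 0.1999·0.0000] = 0.0000
Node 0 (S = 55): V_0 = e^(−0.01)·[0.8001·14.5612 + 0.1999·0.0000] = 11.5346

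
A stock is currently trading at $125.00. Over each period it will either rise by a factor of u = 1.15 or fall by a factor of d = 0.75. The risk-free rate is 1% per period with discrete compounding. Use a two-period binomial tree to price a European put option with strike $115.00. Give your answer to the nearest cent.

Risk-neutral probability p = (1 + 0.01 − 0.75)/(1.15 − 0.75) = 0.2600/0.4000 = 0.6500
Terminal stock prices: S_uu = 165.3, S_ud = 107.8, S_dd = 70.31
Terminal payoffs (K − S): max(-50.31, 0) = 0, max(7.188, 0) = 7.188, max(44.69, 0) = 44.69
Node u (S = 143.8): V_u = 1/1.01·[0.6500·0.0000 + 0.3500·7.1875] = 2.4907
Node d (S = 93.75): V_d = 1/1.01·[0.6500·7.1875 + 0.3500·44.6875] = 20.1114
Node 0 (S = 125): V_0 = 1/1.01·[0.6500·2.4907 + 0.3500·20.1114] = 8.5722

$8.57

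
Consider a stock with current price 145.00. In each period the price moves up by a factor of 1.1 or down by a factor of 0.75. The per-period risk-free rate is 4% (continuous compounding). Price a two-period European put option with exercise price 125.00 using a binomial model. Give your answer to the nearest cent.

Risk-neutral probability p = (e^0.04 − 0.75)/(1.1 − 0.75) = 0.2908/0.3500 = 0.8309
Terminal stock prices: S_uu = 175.5, S_ud = 119.6, S_dd = 81.56
Terminal payoffs (K − S): max(-50.45, 0) = 0, max(5.375, 0) = 5.375, max(43.44, 0) = 43.44
Node u (S = 159.5): V_u = e^(−0.04)·[0.8309·0.0000 + 0.1691·5.3750] = 0.8733
Node d (S = 108.8): V_d = e^(−0.04)·[0.8309·5.3750 + 0.1691·43.4375] = 11.3487
Node 0 (S = 145): V_0 = e^(−0.04)·[0.8309·0.8733 + 0.1691·11.3487] = 2.5411

2.54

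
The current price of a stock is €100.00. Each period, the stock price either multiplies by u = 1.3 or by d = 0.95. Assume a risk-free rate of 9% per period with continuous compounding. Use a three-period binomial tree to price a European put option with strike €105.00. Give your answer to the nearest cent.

€2.99

Risk-neutral probability p = (e^0.09 − 0.95)/(1.3 − 0.95) = 0.1442/0.3500 = 0.4119
Terminal stock prices: S_uuu = 219.7, S_uud = 160.6, S_udd = 117.3, S_ddd = 85.74
Terminal payoffs (K − S): max(-114.7, 0) = 0, max(-55.55, 0) = 0, max(-12.33, 0) = 0, max(19.26, 0) = 19.26
Node uu (S = 169): V_uu = e^(−0.09)·[0.4119·0.0000 + 0.5881·0.0000] = 0.0000
Node ud (S = 123.5): V_ud = e^(−0.09)·[0.4119·0.0000 + 0.5881·0.0000] = 0.0000
Node dd (S = 90.25): V_dd = e^(−0.09)·[0.4119·0.0000 + 0.5881·19.2625] = 10.3528
Node u (S = 130): V_u = e^(−0.09)·[0.4119·0.0000 + 0.5881·0.0000] = 0.0000
Node d (S = 95): V_d = e^(−0.09)·[0.4119·0.0000 + 0.5881·10.3528] = 5.5642
Node 0 (S = 100): V_0 = e^(−0.09)·[0.4119·0.0000 + 0.5881·5.5642] = 2.9905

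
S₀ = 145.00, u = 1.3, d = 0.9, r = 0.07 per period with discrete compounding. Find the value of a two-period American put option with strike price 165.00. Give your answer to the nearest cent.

20.00

Risk-neutral probability p = (1 + 0.07 − 0.9)/(1.3 − 0.9) = 0.1700/0.4000 = 0.4250
Terminal stock prices: S_uu = 245.1, S_ud = 169.7, S_dd = 117.5
Terminal payoffs (K − S): max(-80.05, 0) = 0, max(-4.65, 0) = 0, max(47.55, 0) = 47.55
Node u (S = 188.5): continuation = 1/1.07·[0.4250·0.0000 + 0.5750·0.0000] = 0.0000; exercise value = 0.0000 ≤ continuation, so V_u = 0.0000
Node d (S = 130.5): continuation = 1/1.07·[0.4250·0.0000 + 0.5750·47.5500] = 25.5526; exercise value = 34.5000 > continuation, so V_d = 34.5000 (exercise)
Node 0 (S = 145): continuation = 1/1.07·[0.4250·0.0000 + 0.5750·34.5000] = 18.5397; exercise value = 20.0000 > continuation, so V_0 = 20.0000 (exercise)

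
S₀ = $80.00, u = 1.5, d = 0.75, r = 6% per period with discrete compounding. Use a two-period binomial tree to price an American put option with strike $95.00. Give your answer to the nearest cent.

Risk-neutral probability p = (1 + 0.06 − 0.75)/(1.5 − 0.75) = 0.3100/0.7500 = 0.4133
Terminal stock prices: S_uu = 180, S_ud = 90, S_dd = 45
Terminal payoffs (K − S): max(-85, 0) = 0, max(5, 0) = 5, max(50, 0) = 50
Node u (S = 120): continuation = 1/1.06·[0.4133·0.0000 + 0.5867·5.0000] = 2.7673; exercise value = 0.0000 ≤ continuation, so V_u = 2.7673
Node d (S = 60): continuation = 1/1.06·[0.4133·5.0000 + 0.5867·50.0000] = 29.6226; exercise value = 35.0000 > continuation, so V_d = 35.0000 (exercise)
Node 0 (S = 80): continuation = 1/1.06·[0.4133·2.7673 + 0.5867·35.0000] = 20.4501; exercise value = 15.0000 ≤ continuation, so V_0 = 20.4501

$20.45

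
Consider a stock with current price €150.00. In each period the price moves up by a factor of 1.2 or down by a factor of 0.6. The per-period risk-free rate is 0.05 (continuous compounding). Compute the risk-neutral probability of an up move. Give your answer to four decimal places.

p = 0.7521

Risk-neutral probability p = (e^0.05 − 0.6)/(1.2 − 0.6) = 0.4513/0.6000 = 0.7521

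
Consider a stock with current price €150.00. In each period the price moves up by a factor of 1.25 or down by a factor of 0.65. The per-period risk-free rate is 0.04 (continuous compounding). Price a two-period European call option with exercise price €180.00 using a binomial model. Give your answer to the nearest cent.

Risk-neutral probability p = (e^0.04 − 0.65)/(1.25 − 0.65) = 0.3908/0.6000 = 0.6514
Terminal stock prices: S_uu = 234.4, S_ud = 121.9, S_dd = 63.38
Terminal payoffs (S − K): max(54.38, 0) = 54.38, max(-58.12, 0) = 0, max(-116.6, 0) = 0
Node u (S = 187.5): V_u = e^(−0.04)·[0.6514·54.3750 + 0.3486·0.0000] = 34.0285
Node d (S = 97.5): V_d = e^(−0.04)·[0.6514·0.0000 + 0.3486·0.0000] = 0.0000
Node 0 (S = 150): V_0 = e^(−0.04)·[0.6514·34.0285 + 0.3486·0.0000] = 21.2954

€21.30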